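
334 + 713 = 1047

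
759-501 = 258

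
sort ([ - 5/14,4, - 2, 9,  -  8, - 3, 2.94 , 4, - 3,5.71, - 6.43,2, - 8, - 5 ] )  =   [ - 8, - 8,-6.43, - 5,-3, - 3, - 2,  -  5/14, 2, 2.94,4, 4, 5.71, 9]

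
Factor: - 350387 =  - 17^1*20611^1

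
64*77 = 4928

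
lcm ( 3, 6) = 6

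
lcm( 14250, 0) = 0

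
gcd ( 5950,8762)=2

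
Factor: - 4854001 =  - 4854001^1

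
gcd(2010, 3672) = 6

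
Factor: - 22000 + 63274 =2^1*3^2 * 2293^1= 41274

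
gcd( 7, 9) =1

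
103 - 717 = - 614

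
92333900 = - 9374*( - 9850 ) 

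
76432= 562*136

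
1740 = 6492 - 4752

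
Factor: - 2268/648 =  - 7/2 = - 2^( - 1)*7^1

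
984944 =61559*16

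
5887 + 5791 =11678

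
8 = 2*4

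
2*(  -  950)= - 1900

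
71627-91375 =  - 19748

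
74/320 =37/160 = 0.23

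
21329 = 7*3047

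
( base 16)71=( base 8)161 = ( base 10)113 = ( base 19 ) 5i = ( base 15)78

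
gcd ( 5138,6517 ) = 7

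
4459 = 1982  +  2477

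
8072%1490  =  622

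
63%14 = 7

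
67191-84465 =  - 17274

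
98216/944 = 12277/118 = 104.04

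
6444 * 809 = 5213196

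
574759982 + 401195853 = 975955835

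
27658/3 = 9219+1/3 = 9219.33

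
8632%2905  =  2822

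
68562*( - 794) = -54438228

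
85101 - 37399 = 47702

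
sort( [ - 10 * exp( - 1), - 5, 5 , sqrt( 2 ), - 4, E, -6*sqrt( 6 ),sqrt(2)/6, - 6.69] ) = [ - 6*sqrt( 6 ), - 6.69,-5,-4, - 10*exp( - 1 ),sqrt( 2)/6, sqrt(2 ),E,5] 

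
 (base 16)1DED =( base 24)d75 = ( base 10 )7661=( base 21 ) H7H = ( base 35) 68V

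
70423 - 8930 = 61493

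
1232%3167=1232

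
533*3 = 1599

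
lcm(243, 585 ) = 15795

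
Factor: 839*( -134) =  - 112426  =  - 2^1*67^1 * 839^1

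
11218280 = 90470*124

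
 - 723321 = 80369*( - 9) 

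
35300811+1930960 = 37231771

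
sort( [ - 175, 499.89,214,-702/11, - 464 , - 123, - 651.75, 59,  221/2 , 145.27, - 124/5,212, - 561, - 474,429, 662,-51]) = [ - 651.75,- 561, - 474,-464, - 175, - 123, - 702/11 , - 51, - 124/5, 59, 221/2,145.27,212, 214,429,499.89,662] 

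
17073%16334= 739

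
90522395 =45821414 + 44700981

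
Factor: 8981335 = 5^1  *11^1*61^1*2677^1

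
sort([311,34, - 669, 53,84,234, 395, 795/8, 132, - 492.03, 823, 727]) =[ - 669, - 492.03,34,53 , 84, 795/8,132, 234,311, 395, 727, 823 ]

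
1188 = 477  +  711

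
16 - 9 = 7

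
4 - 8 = -4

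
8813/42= 209 + 5/6 = 209.83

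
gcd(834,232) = 2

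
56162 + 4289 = 60451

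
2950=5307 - 2357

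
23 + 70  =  93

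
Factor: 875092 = 2^2*17^2*757^1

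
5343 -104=5239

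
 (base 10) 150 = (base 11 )127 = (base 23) 6c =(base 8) 226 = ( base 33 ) 4I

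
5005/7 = 715 = 715.00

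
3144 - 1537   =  1607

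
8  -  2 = 6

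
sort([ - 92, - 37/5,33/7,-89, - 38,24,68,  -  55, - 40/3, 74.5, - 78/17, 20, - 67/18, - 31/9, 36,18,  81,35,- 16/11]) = [ - 92,-89,- 55,  -  38, - 40/3 , -37/5, - 78/17, - 67/18 ,-31/9,- 16/11,33/7, 18,20,24,35, 36,  68, 74.5, 81]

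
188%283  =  188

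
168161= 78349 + 89812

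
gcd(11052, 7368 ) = 3684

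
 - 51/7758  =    -  17/2586 = - 0.01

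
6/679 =6/679 = 0.01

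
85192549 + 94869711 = 180062260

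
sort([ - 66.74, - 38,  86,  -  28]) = [ - 66.74,  -  38, - 28,86 ]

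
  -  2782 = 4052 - 6834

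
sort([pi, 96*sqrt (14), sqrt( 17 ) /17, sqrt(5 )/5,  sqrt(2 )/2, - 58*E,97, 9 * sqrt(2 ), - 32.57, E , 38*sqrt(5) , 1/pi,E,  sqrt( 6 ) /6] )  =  [ - 58*E, - 32.57,sqrt( 17 ) /17,1/pi, sqrt(6 ) /6, sqrt (5 )/5 , sqrt( 2)/2, E,  E,  pi,9*sqrt(2 ), 38 * sqrt (5 ),  97,96*sqrt( 14 )] 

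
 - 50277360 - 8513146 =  - 58790506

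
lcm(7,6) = 42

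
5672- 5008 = 664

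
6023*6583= 39649409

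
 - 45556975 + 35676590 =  - 9880385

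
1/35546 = 1/35546 = 0.00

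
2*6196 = 12392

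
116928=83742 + 33186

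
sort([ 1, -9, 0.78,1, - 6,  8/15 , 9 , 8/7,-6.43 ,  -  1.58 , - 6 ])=[ - 9 , - 6.43, - 6, - 6,- 1.58,8/15 , 0.78, 1,1, 8/7  ,  9 ] 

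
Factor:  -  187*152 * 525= - 14922600 = - 2^3 *3^1*5^2 *7^1 * 11^1 * 17^1 * 19^1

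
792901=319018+473883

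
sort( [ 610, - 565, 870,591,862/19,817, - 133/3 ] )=[ - 565,  -  133/3, 862/19,591,610,817, 870]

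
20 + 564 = 584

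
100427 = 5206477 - 5106050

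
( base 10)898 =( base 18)2DG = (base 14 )482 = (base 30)ts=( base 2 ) 1110000010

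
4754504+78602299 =83356803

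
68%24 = 20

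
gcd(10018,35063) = 5009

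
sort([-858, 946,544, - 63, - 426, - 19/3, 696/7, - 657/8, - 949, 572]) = [ - 949, - 858,-426,-657/8, - 63,-19/3,  696/7, 544,572, 946]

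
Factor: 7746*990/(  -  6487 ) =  - 2^2*3^3*5^1*11^1*13^ ( - 1 )*499^( - 1 ) * 1291^1 = - 7668540/6487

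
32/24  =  4/3 = 1.33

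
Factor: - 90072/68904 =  - 3^1*11^( - 1)*29^( - 1)*139^1  =  - 417/319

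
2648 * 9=23832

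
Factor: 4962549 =3^1*23^2*53^1*59^1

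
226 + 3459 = 3685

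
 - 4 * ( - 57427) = 229708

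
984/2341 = 984/2341 = 0.42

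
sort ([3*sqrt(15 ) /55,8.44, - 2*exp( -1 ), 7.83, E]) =[ - 2 * exp(-1 ),3 * sqrt(15)/55,E, 7.83,8.44]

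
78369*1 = 78369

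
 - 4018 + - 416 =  - 4434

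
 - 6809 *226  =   - 1538834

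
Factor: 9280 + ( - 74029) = -3^1*113^1*191^1 =-64749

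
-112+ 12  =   - 100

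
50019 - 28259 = 21760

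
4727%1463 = 338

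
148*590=87320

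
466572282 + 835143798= 1301716080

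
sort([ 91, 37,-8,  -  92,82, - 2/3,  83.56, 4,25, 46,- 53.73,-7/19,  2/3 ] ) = [ - 92,  -  53.73 , - 8, - 2/3, - 7/19, 2/3,4, 25, 37 , 46,82 , 83.56,  91] 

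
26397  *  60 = 1583820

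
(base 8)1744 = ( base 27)19o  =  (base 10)996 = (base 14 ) 512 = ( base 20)29G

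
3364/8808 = 841/2202 = 0.38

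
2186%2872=2186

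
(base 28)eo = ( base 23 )I2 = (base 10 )416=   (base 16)1A0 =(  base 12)2a8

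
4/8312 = 1/2078 = 0.00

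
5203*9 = 46827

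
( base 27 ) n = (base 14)19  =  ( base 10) 23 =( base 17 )16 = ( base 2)10111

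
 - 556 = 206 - 762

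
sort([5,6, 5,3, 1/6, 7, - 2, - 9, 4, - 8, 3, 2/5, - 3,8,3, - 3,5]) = [ - 9,  -  8, - 3, - 3, - 2, 1/6,  2/5, 3,  3, 3, 4,5,5,5,6,7,8 ] 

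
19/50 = 19/50 = 0.38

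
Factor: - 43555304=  - 2^3*13^1*73^1*5737^1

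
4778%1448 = 434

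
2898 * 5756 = 16680888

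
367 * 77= 28259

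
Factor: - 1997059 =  - 1997059^1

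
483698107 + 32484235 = 516182342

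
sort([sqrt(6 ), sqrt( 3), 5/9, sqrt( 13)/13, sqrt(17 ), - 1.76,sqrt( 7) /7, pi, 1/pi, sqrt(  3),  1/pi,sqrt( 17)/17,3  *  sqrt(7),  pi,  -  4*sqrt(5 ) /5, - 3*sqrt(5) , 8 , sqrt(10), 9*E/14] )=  [-3 * sqrt(5), - 4*sqrt( 5 ) /5 , - 1.76,sqrt(17)/17, sqrt( 13) /13 , 1/pi, 1/pi, sqrt( 7 ) /7, 5/9,sqrt(3), sqrt(3), 9*E/14, sqrt( 6 ),pi,pi, sqrt(10), sqrt( 17),3* sqrt( 7),8]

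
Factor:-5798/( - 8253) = 2^1*3^( - 2 )*7^( - 1)*13^1*131^( - 1) * 223^1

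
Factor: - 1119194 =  - 2^1*559597^1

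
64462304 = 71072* 907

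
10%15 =10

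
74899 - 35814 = 39085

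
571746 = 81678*7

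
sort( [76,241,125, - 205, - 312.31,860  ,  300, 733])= [ - 312.31, - 205,76 , 125, 241  ,  300, 733,860]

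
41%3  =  2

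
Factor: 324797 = 11^1*29527^1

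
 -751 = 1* ( - 751 )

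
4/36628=1/9157 = 0.00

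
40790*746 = 30429340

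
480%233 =14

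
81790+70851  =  152641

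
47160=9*5240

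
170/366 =85/183   =  0.46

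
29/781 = 29/781 = 0.04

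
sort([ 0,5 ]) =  [0, 5]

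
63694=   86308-22614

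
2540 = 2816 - 276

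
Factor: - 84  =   - 2^2*3^1*7^1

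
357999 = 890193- 532194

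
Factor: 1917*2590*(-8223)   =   - 40827441690 = - 2^1*3^4*5^1 * 7^1*37^1*71^1 * 2741^1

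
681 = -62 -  - 743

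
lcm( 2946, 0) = 0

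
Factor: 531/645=3^1*5^(-1 )*43^( - 1) * 59^1 = 177/215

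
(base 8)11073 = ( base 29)5FR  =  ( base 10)4667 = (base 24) 82b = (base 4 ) 1020323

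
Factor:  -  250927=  -59^1*4253^1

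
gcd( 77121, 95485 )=1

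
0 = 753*0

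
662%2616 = 662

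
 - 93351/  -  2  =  46675 + 1/2 =46675.50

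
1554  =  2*777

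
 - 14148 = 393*( - 36)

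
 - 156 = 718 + -874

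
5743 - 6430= - 687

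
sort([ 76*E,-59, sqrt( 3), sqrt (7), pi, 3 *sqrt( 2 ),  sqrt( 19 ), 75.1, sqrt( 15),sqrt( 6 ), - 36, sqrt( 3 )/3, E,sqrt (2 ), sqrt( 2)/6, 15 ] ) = [ - 59, - 36 , sqrt (2 ) /6, sqrt (3)/3, sqrt ( 2 ),sqrt (3 ),sqrt (6 ),sqrt( 7 ),E , pi,sqrt (15) , 3*sqrt ( 2 ), sqrt( 19),15,75.1, 76*E] 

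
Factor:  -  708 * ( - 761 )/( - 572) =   -  3^1*11^( - 1 )* 13^(-1)*59^1*761^1 = - 134697/143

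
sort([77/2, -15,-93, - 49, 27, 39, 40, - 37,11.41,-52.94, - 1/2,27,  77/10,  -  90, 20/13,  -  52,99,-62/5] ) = [-93, - 90, - 52.94, - 52, - 49 ,-37, - 15, - 62/5,-1/2 , 20/13,77/10,11.41, 27, 27,  77/2, 39,40, 99]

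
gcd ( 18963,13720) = 49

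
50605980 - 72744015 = -22138035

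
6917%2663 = 1591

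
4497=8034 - 3537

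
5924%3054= 2870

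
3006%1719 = 1287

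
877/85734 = 877/85734 = 0.01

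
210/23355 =14/1557 = 0.01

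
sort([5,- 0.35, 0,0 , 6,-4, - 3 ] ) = [  -  4,- 3 , - 0.35, 0,0, 5,6]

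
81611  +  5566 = 87177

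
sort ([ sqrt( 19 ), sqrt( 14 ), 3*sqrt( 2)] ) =[ sqrt( 14), 3*sqrt( 2 ), sqrt( 19 )]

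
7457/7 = 7457/7 = 1065.29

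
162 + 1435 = 1597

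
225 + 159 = 384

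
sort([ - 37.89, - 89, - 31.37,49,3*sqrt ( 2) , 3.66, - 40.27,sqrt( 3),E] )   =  [-89, - 40.27,  -  37.89, - 31.37, sqrt ( 3), E, 3.66,3*sqrt ( 2 ), 49]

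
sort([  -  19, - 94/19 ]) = [ - 19, - 94/19 ] 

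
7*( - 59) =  - 413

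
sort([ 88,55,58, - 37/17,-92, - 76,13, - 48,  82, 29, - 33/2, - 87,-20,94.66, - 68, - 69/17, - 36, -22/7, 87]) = [ - 92, - 87, - 76,-68 , - 48, - 36, - 20, - 33/2, - 69/17,  -  22/7,-37/17, 13, 29,  55, 58,82,87, 88, 94.66 ] 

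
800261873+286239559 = 1086501432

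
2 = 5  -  3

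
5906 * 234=1382004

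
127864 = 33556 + 94308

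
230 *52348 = 12040040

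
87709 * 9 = 789381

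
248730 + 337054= 585784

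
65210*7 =456470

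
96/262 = 48/131 = 0.37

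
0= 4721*0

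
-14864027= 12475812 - 27339839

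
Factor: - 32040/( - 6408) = 5^1 = 5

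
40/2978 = 20/1489 = 0.01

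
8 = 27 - 19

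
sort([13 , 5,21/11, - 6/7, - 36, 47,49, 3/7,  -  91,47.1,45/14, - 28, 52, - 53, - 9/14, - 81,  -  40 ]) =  [ - 91,  -  81, - 53,-40, - 36, -28,-6/7,- 9/14, 3/7,21/11,45/14,5,13,47, 47.1, 49,52]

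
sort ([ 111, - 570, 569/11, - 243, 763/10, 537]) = [ - 570, - 243,569/11 , 763/10, 111, 537]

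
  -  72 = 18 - 90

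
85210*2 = 170420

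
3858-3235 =623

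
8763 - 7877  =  886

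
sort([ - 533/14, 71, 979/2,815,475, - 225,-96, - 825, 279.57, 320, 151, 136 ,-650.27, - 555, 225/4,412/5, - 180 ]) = [ - 825, - 650.27,- 555,  -  225,- 180,  -  96 , - 533/14,225/4, 71, 412/5,  136, 151,279.57,320, 475, 979/2, 815 ] 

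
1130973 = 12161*93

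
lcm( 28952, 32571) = 260568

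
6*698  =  4188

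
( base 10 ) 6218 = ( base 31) 6ei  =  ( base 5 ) 144333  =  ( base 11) 4743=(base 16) 184a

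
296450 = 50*5929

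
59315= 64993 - 5678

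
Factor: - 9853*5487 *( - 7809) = 3^2*19^1*31^1*59^2*137^1*167^1 =422181176499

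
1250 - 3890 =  - 2640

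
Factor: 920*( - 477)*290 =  - 127263600 = -2^4*3^2*5^2*23^1*29^1*53^1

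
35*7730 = 270550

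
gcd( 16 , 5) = 1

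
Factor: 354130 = 2^1*5^1*7^1*5059^1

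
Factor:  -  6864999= - 3^1*41^1*55813^1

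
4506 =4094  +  412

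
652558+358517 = 1011075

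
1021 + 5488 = 6509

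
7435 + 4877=12312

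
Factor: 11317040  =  2^4 * 5^1*7^2*2887^1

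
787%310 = 167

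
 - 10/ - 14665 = 2/2933= 0.00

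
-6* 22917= - 137502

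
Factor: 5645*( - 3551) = -5^1*53^1*67^1*1129^1=- 20045395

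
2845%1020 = 805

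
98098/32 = 49049/16= 3065.56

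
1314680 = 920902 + 393778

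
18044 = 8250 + 9794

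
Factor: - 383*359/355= - 5^( - 1)*71^( - 1 )*359^1 *383^1 = - 137497/355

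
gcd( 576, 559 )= 1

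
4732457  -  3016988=1715469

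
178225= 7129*25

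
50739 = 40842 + 9897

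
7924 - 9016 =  - 1092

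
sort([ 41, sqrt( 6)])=[sqrt( 6),41 ] 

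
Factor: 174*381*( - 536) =-2^4*3^2*29^1*67^1* 127^1 = -35533584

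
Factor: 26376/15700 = 2^1*3^1*5^( - 2)*7^1 = 42/25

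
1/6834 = 1/6834 = 0.00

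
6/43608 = 1/7268 = 0.00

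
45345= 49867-4522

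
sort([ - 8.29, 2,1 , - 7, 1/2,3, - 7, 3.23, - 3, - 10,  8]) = [ - 10, - 8.29, - 7, - 7, - 3, 1/2,1,2, 3, 3.23 , 8 ]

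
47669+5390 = 53059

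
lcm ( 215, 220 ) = 9460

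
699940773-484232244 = 215708529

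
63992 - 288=63704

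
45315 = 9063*5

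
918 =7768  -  6850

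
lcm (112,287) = 4592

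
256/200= 1 + 7/25=1.28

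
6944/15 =462 + 14/15  =  462.93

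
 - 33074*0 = 0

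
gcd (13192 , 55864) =8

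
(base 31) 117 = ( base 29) 15D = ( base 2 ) 1111100111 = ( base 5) 12444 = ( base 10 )999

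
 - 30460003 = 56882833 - 87342836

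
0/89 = 0 = 0.00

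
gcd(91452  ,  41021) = 1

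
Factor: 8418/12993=2^1*23^1*71^( - 1) = 46/71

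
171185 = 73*2345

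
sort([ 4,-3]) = [-3,4]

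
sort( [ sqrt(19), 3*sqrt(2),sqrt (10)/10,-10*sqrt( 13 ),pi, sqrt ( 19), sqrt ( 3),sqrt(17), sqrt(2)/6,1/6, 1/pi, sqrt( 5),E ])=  [ -10*sqrt( 13), 1/6, sqrt(2)/6,sqrt ( 10)/10, 1/pi, sqrt( 3),sqrt(5),E, pi, sqrt(17 ), 3*sqrt(2 ) , sqrt(19),sqrt (19)]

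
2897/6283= 2897/6283=0.46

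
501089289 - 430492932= 70596357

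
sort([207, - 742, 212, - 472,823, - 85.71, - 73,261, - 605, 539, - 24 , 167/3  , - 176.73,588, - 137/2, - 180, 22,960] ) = [ -742, - 605,  -  472, - 180  ,  -  176.73 , - 85.71,  -  73, - 137/2, - 24, 22 , 167/3,207, 212 , 261, 539, 588, 823, 960]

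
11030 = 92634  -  81604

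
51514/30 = 25757/15 = 1717.13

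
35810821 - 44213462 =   -  8402641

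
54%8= 6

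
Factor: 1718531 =19^1*151^1*599^1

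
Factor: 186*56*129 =2^4*3^2*7^1*31^1*43^1 = 1343664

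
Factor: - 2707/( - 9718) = 2^( - 1)*43^ ( - 1 )*113^( - 1) * 2707^1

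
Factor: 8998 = 2^1* 11^1*409^1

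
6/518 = 3/259 =0.01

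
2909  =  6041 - 3132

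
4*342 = 1368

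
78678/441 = 8742/49=178.41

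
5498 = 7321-1823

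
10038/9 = 1115+1/3  =  1115.33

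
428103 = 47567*9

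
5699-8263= - 2564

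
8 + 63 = 71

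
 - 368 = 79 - 447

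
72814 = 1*72814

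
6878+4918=11796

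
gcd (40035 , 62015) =785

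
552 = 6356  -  5804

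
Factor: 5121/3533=3^2*569^1*  3533^( - 1 )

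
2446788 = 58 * 42186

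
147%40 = 27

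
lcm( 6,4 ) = 12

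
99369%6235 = 5844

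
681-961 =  - 280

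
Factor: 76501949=53^1*587^1*2459^1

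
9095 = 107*85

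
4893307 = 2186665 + 2706642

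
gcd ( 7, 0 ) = 7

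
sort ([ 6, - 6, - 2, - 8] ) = [ - 8, - 6, - 2,6 ] 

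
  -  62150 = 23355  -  85505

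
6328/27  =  6328/27  =  234.37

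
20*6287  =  125740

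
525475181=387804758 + 137670423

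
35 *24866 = 870310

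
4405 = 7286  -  2881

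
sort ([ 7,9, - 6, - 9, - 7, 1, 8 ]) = [-9 ,-7, - 6,1, 7,8 , 9 ] 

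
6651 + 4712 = 11363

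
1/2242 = 1/2242= 0.00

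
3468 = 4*867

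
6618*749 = 4956882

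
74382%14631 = 1227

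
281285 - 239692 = 41593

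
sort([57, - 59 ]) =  [-59, 57 ] 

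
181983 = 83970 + 98013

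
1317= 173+1144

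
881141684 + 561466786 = 1442608470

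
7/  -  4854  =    -  1 + 4847/4854 =- 0.00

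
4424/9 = 4424/9 = 491.56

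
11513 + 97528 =109041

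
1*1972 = 1972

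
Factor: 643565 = 5^1*13^1*9901^1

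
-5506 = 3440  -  8946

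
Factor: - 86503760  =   - 2^4*5^1*7^1*113^1*1367^1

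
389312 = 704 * 553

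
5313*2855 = 15168615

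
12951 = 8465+4486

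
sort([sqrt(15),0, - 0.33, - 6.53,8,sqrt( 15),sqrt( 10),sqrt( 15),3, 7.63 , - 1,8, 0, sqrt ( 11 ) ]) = [-6.53,  -  1 , - 0.33,0, 0, 3,sqrt ( 10 ), sqrt( 11),sqrt( 15),  sqrt( 15), sqrt (15 ),7.63,8,8 ] 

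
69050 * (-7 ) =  -483350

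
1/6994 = 1/6994= 0.00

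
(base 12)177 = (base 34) 6v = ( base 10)235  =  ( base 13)151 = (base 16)eb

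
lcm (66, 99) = 198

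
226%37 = 4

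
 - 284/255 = -284/255= - 1.11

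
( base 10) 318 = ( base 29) AS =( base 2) 100111110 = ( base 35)93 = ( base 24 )D6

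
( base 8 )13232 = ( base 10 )5786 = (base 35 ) 4PB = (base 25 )96B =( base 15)1AAB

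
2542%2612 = 2542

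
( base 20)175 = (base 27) k5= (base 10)545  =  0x221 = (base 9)665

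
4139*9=37251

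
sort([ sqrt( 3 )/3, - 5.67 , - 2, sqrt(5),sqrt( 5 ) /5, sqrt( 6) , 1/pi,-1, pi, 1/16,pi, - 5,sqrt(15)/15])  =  [-5.67, -5, - 2, - 1 , 1/16,sqrt ( 15)/15,  1/pi, sqrt( 5 ) /5,  sqrt( 3 ) /3 , sqrt( 5 ), sqrt( 6),pi, pi ]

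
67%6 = 1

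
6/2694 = 1/449 =0.00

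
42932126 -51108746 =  - 8176620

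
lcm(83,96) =7968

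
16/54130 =8/27065 = 0.00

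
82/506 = 41/253 =0.16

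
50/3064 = 25/1532 = 0.02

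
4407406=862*5113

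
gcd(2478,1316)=14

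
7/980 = 1/140= 0.01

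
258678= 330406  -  71728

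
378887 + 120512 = 499399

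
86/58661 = 86/58661 =0.00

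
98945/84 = 1177+11/12=1177.92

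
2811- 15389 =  - 12578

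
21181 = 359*59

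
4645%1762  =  1121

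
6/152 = 3/76  =  0.04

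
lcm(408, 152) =7752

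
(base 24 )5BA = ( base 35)2K4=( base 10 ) 3154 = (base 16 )C52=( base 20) 7he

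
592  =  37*16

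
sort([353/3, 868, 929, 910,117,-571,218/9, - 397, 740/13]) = [ - 571, - 397, 218/9, 740/13,117 , 353/3,868, 910, 929]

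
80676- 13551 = 67125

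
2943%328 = 319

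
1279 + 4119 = 5398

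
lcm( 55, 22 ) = 110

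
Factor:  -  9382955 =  - 5^1*113^1*16607^1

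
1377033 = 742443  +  634590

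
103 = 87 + 16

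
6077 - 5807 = 270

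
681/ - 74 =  - 681/74 = - 9.20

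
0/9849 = 0= 0.00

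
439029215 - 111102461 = 327926754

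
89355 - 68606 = 20749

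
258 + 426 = 684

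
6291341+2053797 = 8345138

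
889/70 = 127/10= 12.70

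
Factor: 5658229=17^1* 332837^1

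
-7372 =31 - 7403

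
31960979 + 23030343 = 54991322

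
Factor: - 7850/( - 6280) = 2^( - 2 )*5^1 = 5/4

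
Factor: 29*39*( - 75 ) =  - 84825 = -  3^2*5^2 * 13^1*29^1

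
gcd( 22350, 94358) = 2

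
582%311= 271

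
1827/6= 304 + 1/2 = 304.50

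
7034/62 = 3517/31 = 113.45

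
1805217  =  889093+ 916124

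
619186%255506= 108174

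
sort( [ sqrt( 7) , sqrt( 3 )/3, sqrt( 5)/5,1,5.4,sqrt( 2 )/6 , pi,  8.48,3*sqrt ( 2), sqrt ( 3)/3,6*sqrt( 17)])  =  [ sqrt(2)/6 , sqrt(5)/5,sqrt(3) /3,sqrt(3)/3,1, sqrt( 7),pi, 3*sqrt( 2), 5.4 , 8.48,6*sqrt(17)]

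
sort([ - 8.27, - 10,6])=[-10, - 8.27,6] 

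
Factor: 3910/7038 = 3^( - 2) * 5^1 = 5/9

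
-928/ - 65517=928/65517 =0.01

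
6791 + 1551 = 8342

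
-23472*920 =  - 21594240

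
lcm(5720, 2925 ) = 257400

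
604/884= 151/221 = 0.68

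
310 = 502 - 192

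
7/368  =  7/368 = 0.02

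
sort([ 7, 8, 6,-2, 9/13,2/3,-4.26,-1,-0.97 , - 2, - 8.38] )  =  [ - 8.38,-4.26, - 2, - 2, - 1 ,- 0.97, 2/3, 9/13,6, 7, 8 ] 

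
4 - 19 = -15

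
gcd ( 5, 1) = 1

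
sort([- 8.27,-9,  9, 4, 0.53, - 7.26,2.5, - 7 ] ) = [- 9,  -  8.27, - 7.26, - 7,0.53, 2.5, 4, 9 ] 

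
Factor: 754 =2^1*13^1 *29^1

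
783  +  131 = 914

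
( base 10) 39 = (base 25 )1E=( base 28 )1B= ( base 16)27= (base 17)25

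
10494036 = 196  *53541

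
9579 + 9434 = 19013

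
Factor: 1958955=3^1*5^1 * 73^1*1789^1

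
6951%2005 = 936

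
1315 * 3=3945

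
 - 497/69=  -497/69=- 7.20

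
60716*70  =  4250120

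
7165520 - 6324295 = 841225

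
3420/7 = 488 + 4/7  =  488.57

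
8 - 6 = 2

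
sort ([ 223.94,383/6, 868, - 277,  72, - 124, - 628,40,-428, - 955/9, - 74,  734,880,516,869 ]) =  [ - 628, -428,  -  277  , - 124,  -  955/9, - 74, 40,383/6, 72,223.94, 516 , 734, 868,869,880 ]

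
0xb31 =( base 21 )6A9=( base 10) 2865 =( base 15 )cb0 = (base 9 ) 3833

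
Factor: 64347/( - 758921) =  - 3^1 *89^1 * 241^1*257^( - 1 ) * 2953^(-1 ) 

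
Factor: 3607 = 3607^1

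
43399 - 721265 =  - 677866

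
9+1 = 10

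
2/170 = 1/85 =0.01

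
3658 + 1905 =5563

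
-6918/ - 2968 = 3459/1484 = 2.33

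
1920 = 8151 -6231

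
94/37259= 94/37259 = 0.00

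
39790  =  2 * 19895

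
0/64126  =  0  =  0.00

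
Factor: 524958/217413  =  2^1*3^( - 1)*7^ (  -  1)*17^( - 1) * 431^1  =  862/357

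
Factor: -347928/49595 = -2^3*3^1*5^( - 1 )*13^(-1)*19^1 = - 456/65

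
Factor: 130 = 2^1*5^1*13^1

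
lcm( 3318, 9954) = 9954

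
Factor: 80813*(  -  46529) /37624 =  - 2^( - 3 )* 7^1*17^2*23^1*211^1*383^1*4703^( - 1)= - 3760148077/37624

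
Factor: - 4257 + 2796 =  - 1461 = - 3^1*487^1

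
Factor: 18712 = 2^3*2339^1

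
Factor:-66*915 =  - 2^1*3^2*5^1*11^1 * 61^1 = - 60390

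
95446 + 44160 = 139606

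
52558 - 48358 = 4200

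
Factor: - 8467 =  - 8467^1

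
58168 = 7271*8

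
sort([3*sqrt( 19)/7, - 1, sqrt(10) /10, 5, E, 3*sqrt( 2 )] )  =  [  -  1,  sqrt( 10 ) /10, 3*sqrt ( 19)/7, E, 3 * sqrt( 2 ),  5] 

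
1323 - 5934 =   -  4611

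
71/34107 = 71/34107 = 0.00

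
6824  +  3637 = 10461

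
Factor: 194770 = 2^1*5^1*  19477^1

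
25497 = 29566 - 4069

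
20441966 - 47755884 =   -  27313918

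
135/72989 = 135/72989 = 0.00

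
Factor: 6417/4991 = 9/7 = 3^2*7^( - 1) 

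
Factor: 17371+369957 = 2^8* 17^1*89^1 = 387328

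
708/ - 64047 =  -1 + 21113/21349 = - 0.01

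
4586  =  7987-3401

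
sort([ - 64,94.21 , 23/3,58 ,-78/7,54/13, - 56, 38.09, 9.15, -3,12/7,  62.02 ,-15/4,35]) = [ - 64,-56, - 78/7, - 15/4, - 3,12/7,54/13,23/3,9.15,35,38.09,58, 62.02,  94.21 ] 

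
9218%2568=1514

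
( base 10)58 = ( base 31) 1r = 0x3a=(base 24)2a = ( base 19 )31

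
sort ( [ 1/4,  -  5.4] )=[  -  5.4, 1/4] 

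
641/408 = 641/408= 1.57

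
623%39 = 38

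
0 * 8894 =0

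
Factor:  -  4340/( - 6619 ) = 2^2*5^1*7^1 * 31^1 * 6619^( - 1 ) 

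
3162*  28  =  88536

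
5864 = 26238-20374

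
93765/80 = 18753/16 =1172.06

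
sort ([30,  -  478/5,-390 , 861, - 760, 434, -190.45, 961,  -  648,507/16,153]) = [ - 760,-648, - 390,-190.45, - 478/5,30, 507/16, 153,434 , 861, 961 ]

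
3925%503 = 404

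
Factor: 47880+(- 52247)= - 4367 = - 11^1*397^1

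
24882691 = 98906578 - 74023887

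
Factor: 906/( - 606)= - 101^ (  -  1)*151^1=- 151/101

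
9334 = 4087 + 5247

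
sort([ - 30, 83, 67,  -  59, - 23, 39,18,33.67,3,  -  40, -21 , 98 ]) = [-59, - 40,- 30,-23,-21, 3,18,33.67,39, 67,83, 98]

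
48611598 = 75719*642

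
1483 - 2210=-727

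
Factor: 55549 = 13^1*4273^1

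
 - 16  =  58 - 74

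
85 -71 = 14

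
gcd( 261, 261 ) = 261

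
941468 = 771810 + 169658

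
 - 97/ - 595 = 97/595 = 0.16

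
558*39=21762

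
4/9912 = 1/2478 = 0.00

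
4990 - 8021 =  - 3031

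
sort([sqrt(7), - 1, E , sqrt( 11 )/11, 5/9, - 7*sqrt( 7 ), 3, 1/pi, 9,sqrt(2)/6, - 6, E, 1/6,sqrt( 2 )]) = [ - 7*  sqrt(7 ), - 6,  -  1, 1/6,sqrt ( 2 ) /6, sqrt( 11)/11,1/pi,5/9,sqrt(2 ), sqrt( 7), E,  E, 3,  9]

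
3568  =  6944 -3376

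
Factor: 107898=2^1*3^1*7^2*367^1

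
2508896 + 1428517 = 3937413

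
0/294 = 0= 0.00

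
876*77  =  67452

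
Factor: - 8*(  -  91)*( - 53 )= - 2^3*7^1*13^1*53^1 = - 38584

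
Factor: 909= 3^2*101^1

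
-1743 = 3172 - 4915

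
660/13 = 660/13 = 50.77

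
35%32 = 3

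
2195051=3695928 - 1500877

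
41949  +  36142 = 78091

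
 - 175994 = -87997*2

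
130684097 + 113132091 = 243816188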